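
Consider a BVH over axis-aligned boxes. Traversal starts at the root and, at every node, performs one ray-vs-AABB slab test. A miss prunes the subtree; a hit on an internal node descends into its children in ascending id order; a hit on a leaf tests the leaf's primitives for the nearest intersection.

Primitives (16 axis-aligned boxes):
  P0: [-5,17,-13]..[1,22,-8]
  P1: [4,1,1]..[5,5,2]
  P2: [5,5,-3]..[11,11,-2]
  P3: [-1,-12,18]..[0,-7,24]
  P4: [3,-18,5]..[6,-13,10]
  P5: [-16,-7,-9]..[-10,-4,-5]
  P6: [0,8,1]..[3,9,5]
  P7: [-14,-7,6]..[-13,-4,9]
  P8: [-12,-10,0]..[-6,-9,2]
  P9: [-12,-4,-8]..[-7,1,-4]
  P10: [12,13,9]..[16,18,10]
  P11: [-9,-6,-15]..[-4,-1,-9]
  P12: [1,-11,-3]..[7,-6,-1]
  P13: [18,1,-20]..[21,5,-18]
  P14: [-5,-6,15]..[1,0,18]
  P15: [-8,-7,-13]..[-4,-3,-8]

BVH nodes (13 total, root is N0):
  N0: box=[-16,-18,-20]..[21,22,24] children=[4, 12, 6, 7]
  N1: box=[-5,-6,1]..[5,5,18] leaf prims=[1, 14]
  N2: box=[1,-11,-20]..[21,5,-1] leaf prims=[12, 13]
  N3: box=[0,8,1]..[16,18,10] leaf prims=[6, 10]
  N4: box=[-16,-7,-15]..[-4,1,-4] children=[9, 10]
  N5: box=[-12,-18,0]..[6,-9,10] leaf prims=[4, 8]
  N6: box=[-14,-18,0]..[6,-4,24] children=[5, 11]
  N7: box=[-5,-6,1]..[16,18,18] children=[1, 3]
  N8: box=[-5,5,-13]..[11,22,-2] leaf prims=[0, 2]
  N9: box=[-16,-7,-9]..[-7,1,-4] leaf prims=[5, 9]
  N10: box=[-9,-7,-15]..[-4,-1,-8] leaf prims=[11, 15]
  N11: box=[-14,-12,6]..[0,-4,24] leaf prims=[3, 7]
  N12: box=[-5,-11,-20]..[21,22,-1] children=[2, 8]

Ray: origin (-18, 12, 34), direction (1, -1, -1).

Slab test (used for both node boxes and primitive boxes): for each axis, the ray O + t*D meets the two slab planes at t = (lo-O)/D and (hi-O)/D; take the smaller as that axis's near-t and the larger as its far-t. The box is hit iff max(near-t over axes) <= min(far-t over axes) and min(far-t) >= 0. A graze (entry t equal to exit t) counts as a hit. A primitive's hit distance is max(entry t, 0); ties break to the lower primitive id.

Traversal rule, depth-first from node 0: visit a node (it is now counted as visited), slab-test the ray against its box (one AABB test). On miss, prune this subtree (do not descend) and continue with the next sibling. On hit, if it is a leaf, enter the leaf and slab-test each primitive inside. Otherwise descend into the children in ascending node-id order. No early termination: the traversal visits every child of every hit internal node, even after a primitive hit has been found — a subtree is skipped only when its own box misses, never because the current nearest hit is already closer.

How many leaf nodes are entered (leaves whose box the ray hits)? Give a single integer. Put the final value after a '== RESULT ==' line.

Traverse from the root:
N0 x:[2,39] y:[-10,30] z:[10,54] -> hit [10,30], descend [4, 6, 7, 12]
  N4 x:[2,14] y:[11,19] z:[38,49] -> miss, prune
  N6 x:[4,24] y:[16,30] z:[10,34] -> hit [16,24], descend [5, 11]
    N5 x:[6,24] y:[21,30] z:[24,34] -> hit [24,24] leaf, test {P4(miss), P8(miss)}
    N11 x:[4,18] y:[16,24] z:[10,28] -> hit [16,18] leaf, test {P3(miss), P7(miss)}
  N7 x:[13,34] y:[-6,18] z:[16,33] -> hit [16,18], descend [1, 3]
    N1 x:[13,23] y:[7,18] z:[16,33] -> hit [16,18] leaf, test {P1(miss), P14@t=16}
    N3 x:[18,34] y:[-6,4] z:[24,33] -> miss, prune
  N12 x:[13,39] y:[-10,23] z:[35,54] -> miss, prune

9 AABB tests over nodes [0, 4, 6, 5, 11, 7, 1, 3, 12]; 3 leaves entered; closest P14.

== RESULT ==
3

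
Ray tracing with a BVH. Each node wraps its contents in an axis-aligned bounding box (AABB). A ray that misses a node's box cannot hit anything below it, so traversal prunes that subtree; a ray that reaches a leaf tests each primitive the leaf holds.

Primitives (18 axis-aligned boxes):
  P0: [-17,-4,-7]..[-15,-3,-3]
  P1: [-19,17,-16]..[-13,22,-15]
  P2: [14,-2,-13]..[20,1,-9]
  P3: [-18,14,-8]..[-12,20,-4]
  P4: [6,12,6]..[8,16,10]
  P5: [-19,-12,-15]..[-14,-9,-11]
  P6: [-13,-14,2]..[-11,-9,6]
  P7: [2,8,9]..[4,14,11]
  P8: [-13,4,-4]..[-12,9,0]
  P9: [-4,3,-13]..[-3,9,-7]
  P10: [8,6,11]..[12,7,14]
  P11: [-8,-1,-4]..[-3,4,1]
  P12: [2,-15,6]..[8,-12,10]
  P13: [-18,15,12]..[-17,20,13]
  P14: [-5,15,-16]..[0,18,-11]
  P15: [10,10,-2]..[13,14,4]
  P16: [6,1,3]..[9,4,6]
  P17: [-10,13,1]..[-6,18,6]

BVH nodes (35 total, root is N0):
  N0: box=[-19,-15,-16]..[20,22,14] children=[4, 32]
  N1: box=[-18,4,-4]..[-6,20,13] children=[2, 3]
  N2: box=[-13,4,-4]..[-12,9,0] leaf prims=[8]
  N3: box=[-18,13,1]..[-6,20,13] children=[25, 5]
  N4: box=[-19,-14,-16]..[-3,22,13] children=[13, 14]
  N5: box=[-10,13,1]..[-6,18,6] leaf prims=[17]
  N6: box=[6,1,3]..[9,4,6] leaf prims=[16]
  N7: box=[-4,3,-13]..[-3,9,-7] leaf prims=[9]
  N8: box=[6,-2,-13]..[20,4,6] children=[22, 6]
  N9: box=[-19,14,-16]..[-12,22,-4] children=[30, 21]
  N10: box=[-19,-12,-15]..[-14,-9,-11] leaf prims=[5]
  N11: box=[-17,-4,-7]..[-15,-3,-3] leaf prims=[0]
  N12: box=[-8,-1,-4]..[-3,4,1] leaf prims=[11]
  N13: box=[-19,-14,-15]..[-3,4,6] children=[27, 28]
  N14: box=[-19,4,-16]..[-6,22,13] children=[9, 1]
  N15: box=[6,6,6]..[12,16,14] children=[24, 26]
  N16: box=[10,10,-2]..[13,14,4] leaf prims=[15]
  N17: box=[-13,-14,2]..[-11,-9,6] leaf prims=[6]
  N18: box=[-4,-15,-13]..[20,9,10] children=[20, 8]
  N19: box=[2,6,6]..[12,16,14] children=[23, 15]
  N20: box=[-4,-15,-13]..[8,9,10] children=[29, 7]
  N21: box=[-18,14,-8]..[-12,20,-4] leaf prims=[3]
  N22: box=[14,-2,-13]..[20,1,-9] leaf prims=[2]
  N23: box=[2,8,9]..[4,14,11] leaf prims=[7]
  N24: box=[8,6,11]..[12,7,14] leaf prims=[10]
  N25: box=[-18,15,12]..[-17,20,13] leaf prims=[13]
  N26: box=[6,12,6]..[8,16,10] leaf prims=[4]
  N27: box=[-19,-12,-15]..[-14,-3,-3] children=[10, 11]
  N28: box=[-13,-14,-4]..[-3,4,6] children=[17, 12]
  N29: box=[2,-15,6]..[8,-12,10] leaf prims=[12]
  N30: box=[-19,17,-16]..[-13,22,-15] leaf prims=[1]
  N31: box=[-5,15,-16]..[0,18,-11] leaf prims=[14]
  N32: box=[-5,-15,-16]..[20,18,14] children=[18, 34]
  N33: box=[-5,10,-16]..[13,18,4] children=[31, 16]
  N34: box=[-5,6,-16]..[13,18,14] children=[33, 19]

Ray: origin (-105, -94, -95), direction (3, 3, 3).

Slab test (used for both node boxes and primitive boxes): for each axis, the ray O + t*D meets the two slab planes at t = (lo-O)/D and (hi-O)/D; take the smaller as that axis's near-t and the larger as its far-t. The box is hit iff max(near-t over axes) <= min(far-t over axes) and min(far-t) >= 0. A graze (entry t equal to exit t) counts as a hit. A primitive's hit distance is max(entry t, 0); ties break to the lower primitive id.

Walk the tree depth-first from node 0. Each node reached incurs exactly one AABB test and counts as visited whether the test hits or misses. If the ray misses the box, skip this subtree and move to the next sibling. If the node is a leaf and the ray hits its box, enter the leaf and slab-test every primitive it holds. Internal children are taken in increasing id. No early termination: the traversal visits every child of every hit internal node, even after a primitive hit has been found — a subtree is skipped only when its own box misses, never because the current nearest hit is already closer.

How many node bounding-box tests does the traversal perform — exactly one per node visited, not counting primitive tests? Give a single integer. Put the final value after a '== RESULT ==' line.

Trace the traversal:
N0 x:[86/3,125/3] y:[79/3,116/3] z:[79/3,109/3] -> hit [86/3,109/3], descend [4, 32]
  N4 x:[86/3,34] y:[80/3,116/3] z:[79/3,36] -> hit [86/3,34], descend [13, 14]
    N13 x:[86/3,34] y:[80/3,98/3] z:[80/3,101/3] -> hit [86/3,98/3], descend [27, 28]
      N27 x:[86/3,91/3] y:[82/3,91/3] z:[80/3,92/3] -> hit [86/3,91/3], descend [10, 11]
        N10 x:[86/3,91/3] y:[82/3,85/3] z:[80/3,28] -> miss, prune
        N11 x:[88/3,30] y:[30,91/3] z:[88/3,92/3] -> hit [30,30] leaf, test {P0@t=30}
      N28 x:[92/3,34] y:[80/3,98/3] z:[91/3,101/3] -> hit [92/3,98/3], descend [12, 17]
        N12 x:[97/3,34] y:[31,98/3] z:[91/3,32] -> miss, prune
        N17 x:[92/3,94/3] y:[80/3,85/3] z:[97/3,101/3] -> miss, prune
    N14 x:[86/3,33] y:[98/3,116/3] z:[79/3,36] -> hit [98/3,33], descend [1, 9]
      N1 x:[29,33] y:[98/3,38] z:[91/3,36] -> hit [98/3,33], descend [2, 3]
        N2 x:[92/3,31] y:[98/3,103/3] z:[91/3,95/3] -> miss, prune
        N3 x:[29,33] y:[107/3,38] z:[32,36] -> miss, prune
      N9 x:[86/3,31] y:[36,116/3] z:[79/3,91/3] -> miss, prune
  N32 x:[100/3,125/3] y:[79/3,112/3] z:[79/3,109/3] -> hit [100/3,109/3], descend [18, 34]
    N18 x:[101/3,125/3] y:[79/3,103/3] z:[82/3,35] -> hit [101/3,103/3], descend [8, 20]
      N8 x:[37,125/3] y:[92/3,98/3] z:[82/3,101/3] -> miss, prune
      N20 x:[101/3,113/3] y:[79/3,103/3] z:[82/3,35] -> hit [101/3,103/3], descend [7, 29]
        N7 x:[101/3,34] y:[97/3,103/3] z:[82/3,88/3] -> miss, prune
        N29 x:[107/3,113/3] y:[79/3,82/3] z:[101/3,35] -> miss, prune
    N34 x:[100/3,118/3] y:[100/3,112/3] z:[79/3,109/3] -> hit [100/3,109/3], descend [19, 33]
      N19 x:[107/3,39] y:[100/3,110/3] z:[101/3,109/3] -> hit [107/3,109/3], descend [15, 23]
        N15 x:[37,39] y:[100/3,110/3] z:[101/3,109/3] -> miss, prune
        N23 x:[107/3,109/3] y:[34,36] z:[104/3,106/3] -> miss, prune
      N33 x:[100/3,118/3] y:[104/3,112/3] z:[79/3,33] -> miss, prune

Visited [0, 4, 13, 27, 10, 11, 28, 12, 17, 14, 1, 2, 3, 9, 32, 18, 8, 20, 7, 29, 34, 19, 15, 23, 33]. Tests: 25 box, 1 leaf. Nearest: P0.

== RESULT ==
25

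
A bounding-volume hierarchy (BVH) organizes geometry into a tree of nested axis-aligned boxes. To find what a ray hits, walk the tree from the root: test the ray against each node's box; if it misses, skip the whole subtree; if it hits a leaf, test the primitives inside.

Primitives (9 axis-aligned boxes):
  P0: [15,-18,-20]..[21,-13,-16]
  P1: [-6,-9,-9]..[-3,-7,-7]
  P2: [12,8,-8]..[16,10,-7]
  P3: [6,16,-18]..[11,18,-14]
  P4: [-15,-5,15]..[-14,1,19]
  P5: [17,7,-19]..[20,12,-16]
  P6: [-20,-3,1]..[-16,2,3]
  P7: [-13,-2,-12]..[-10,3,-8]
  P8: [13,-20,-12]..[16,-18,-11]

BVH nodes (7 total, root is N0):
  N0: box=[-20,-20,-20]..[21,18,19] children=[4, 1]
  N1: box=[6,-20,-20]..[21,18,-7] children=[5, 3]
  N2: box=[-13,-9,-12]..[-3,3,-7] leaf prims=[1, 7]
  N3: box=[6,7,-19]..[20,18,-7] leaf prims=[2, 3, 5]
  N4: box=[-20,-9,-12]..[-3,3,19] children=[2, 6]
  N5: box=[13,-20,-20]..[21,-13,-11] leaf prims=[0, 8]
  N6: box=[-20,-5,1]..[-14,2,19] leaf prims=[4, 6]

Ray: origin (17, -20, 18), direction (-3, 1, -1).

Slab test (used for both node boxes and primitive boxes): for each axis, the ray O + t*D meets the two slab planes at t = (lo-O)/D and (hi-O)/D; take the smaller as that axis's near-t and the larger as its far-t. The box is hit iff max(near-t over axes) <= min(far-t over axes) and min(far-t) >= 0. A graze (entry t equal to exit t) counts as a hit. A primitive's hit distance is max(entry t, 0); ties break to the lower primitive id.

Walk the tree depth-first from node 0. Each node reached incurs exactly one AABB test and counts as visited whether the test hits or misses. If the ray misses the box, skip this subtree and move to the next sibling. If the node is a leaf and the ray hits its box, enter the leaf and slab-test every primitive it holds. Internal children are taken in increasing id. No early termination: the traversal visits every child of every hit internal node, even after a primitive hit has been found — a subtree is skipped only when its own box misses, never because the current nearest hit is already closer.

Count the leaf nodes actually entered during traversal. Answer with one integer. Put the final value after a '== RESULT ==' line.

Walk:
N0 x:[-4/3,37/3] y:[0,38] z:[-1,38] -> hit [0,37/3], descend [1, 4]
  N1 x:[-4/3,11/3] y:[0,38] z:[25,38] -> miss, prune
  N4 x:[20/3,37/3] y:[11,23] z:[-1,30] -> hit [11,37/3], descend [2, 6]
    N2 x:[20/3,10] y:[11,23] z:[25,30] -> miss, prune
    N6 x:[31/3,37/3] y:[15,22] z:[-1,17] -> miss, prune

order=[0, 1, 4, 2, 6]  |boxes|=5  |leaves|=0  hit=miss

== RESULT ==
0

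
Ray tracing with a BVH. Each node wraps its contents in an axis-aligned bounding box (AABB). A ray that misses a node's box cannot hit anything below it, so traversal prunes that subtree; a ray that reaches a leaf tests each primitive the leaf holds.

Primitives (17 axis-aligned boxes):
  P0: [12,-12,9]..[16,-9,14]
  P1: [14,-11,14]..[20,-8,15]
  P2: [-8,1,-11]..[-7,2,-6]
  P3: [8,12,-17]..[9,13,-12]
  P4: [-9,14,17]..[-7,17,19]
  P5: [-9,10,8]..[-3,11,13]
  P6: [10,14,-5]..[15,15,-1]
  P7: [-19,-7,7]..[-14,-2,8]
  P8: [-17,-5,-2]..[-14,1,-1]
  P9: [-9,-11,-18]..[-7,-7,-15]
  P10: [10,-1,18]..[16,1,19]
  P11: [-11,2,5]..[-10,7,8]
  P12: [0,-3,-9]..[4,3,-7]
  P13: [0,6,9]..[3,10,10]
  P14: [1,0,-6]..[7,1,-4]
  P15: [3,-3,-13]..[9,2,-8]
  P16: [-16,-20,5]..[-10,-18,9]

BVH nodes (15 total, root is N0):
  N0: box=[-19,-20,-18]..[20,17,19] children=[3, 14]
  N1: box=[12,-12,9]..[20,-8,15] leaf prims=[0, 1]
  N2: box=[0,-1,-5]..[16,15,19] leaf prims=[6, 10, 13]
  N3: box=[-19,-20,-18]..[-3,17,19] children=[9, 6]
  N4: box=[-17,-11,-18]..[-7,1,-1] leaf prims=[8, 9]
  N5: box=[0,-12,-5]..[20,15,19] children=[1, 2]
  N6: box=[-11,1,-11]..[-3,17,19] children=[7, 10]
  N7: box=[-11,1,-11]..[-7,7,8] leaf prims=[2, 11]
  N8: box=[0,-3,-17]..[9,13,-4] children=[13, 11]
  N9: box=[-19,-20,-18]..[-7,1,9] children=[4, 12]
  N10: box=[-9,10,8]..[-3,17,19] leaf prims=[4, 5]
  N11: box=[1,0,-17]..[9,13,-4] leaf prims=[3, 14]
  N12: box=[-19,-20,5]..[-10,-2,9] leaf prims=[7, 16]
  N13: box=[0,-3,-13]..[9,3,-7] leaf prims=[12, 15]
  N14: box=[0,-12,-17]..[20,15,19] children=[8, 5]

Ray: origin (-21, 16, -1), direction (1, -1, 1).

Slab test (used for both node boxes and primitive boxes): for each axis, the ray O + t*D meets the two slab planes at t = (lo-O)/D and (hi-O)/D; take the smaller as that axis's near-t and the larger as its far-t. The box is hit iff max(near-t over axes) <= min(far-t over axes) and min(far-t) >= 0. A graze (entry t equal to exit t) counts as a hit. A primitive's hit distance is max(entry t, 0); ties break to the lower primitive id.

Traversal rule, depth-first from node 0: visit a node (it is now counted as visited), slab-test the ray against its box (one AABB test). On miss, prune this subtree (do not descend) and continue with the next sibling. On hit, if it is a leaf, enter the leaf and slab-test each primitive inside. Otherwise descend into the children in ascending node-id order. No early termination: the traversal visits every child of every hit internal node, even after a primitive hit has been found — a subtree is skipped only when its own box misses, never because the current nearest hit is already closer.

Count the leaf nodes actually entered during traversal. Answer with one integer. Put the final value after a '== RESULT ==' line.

Trace the traversal:
N0 x:[2,41] y:[-1,36] z:[-17,20] -> hit [2,20], descend [3, 14]
  N3 x:[2,18] y:[-1,36] z:[-17,20] -> hit [2,18], descend [6, 9]
    N6 x:[10,18] y:[-1,15] z:[-10,20] -> hit [10,15], descend [7, 10]
      N7 x:[10,14] y:[9,15] z:[-10,9] -> miss, prune
      N10 x:[12,18] y:[-1,6] z:[9,20] -> miss, prune
    N9 x:[2,14] y:[15,36] z:[-17,10] -> miss, prune
  N14 x:[21,41] y:[1,28] z:[-16,20] -> miss, prune

7 AABB tests over nodes [0, 3, 6, 7, 10, 9, 14]; 0 leaves entered; closest miss.

== RESULT ==
0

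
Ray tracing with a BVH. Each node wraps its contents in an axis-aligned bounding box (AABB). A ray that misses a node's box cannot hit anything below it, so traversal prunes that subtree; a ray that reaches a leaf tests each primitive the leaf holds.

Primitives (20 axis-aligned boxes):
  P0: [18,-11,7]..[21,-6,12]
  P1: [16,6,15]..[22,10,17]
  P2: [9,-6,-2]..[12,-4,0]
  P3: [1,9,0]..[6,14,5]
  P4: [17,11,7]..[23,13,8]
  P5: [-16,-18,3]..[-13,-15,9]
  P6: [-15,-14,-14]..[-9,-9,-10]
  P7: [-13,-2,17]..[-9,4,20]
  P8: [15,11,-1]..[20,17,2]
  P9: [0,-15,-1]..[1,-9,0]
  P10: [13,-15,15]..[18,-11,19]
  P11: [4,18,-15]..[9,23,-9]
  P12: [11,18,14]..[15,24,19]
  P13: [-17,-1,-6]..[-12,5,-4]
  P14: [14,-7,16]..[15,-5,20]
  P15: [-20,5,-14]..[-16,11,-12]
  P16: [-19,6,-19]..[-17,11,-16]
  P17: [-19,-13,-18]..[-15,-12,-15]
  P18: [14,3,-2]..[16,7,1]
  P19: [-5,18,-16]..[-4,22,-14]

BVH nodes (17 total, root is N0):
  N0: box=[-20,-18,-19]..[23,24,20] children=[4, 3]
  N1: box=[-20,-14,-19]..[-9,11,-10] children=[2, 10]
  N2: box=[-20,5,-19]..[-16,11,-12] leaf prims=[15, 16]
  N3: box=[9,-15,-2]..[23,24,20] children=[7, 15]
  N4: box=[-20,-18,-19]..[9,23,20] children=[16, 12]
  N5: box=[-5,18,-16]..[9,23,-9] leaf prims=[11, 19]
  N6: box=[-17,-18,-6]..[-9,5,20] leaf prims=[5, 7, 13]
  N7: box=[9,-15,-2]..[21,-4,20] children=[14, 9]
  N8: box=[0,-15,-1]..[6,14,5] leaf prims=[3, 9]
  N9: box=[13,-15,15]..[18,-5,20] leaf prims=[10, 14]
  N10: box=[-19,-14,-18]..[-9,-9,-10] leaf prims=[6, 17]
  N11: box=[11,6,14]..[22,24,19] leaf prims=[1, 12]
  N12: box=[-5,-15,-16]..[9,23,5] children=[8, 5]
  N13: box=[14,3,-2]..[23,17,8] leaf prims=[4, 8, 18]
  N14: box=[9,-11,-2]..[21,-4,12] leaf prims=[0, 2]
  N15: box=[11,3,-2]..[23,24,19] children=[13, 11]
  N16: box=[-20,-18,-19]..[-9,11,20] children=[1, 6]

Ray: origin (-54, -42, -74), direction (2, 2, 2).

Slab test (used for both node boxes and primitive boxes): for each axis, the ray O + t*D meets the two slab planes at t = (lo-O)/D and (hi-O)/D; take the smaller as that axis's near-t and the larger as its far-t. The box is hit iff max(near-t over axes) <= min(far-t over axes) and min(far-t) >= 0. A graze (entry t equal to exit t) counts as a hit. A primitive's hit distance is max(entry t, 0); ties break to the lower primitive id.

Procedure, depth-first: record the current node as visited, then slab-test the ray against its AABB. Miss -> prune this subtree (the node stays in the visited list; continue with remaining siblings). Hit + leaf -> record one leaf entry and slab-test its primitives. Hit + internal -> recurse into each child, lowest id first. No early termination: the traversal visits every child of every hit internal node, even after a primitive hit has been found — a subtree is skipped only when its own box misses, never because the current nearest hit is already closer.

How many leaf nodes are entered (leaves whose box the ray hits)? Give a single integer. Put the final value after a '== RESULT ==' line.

Traverse from the root:
N0 x:[17,77/2] y:[12,33] z:[55/2,47] -> hit [55/2,33], descend [3, 4]
  N3 x:[63/2,77/2] y:[27/2,33] z:[36,47] -> miss, prune
  N4 x:[17,63/2] y:[12,65/2] z:[55/2,47] -> hit [55/2,63/2], descend [12, 16]
    N12 x:[49/2,63/2] y:[27/2,65/2] z:[29,79/2] -> hit [29,63/2], descend [5, 8]
      N5 x:[49/2,63/2] y:[30,65/2] z:[29,65/2] -> hit [30,63/2] leaf, test {P11@t=30, P19(miss)}
      N8 x:[27,30] y:[27/2,28] z:[73/2,79/2] -> miss, prune
    N16 x:[17,45/2] y:[12,53/2] z:[55/2,47] -> miss, prune

Visited [0, 3, 4, 12, 5, 8, 16]. Tests: 7 box, 1 leaf. Nearest: P11.

== RESULT ==
1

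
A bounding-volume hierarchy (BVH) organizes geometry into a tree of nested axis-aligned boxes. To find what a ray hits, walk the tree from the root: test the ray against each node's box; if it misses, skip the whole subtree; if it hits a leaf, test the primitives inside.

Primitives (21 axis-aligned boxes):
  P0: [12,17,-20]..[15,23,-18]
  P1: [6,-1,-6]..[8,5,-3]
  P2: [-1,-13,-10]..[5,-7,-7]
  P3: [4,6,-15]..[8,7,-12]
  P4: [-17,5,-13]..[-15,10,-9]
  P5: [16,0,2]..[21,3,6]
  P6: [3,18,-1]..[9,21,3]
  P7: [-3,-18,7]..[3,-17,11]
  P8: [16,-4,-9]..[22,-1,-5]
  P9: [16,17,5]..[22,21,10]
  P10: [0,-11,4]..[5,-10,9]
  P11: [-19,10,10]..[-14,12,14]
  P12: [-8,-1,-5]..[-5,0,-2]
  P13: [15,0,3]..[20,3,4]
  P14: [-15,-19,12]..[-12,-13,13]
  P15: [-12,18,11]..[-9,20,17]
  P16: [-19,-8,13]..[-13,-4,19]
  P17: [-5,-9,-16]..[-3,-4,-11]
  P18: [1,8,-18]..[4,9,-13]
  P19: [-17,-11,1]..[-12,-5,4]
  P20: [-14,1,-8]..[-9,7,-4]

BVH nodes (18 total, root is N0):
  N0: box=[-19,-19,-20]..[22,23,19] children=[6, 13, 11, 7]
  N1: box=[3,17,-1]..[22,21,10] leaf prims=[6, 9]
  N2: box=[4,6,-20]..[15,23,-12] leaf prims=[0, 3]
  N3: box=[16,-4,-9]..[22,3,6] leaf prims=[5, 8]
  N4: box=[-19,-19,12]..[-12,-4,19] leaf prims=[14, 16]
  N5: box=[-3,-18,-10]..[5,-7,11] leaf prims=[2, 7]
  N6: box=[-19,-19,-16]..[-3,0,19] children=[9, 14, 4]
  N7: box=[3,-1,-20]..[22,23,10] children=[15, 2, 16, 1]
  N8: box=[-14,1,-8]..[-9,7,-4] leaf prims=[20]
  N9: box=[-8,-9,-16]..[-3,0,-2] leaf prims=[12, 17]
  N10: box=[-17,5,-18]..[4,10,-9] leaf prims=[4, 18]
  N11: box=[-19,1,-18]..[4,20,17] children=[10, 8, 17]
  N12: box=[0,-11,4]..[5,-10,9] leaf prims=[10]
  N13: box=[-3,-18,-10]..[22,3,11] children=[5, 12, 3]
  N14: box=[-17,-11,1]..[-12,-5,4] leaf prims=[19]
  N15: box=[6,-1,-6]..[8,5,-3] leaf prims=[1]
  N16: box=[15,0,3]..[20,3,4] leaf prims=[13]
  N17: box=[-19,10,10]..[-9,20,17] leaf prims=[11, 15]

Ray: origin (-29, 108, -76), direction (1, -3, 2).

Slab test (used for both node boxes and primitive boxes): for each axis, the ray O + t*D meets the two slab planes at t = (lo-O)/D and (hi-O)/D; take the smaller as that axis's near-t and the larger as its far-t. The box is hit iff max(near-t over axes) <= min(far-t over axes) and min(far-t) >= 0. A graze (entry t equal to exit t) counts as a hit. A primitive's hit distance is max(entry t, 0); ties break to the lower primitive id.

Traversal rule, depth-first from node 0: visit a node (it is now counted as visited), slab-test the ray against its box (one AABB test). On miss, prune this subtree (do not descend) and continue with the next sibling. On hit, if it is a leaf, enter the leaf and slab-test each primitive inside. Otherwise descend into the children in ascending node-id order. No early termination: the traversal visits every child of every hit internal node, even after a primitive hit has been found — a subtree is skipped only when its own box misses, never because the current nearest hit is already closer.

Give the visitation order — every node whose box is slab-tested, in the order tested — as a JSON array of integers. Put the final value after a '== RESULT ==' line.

Walk:
N0 x:[10,51] y:[85/3,127/3] z:[28,95/2] -> hit [85/3,127/3], descend [6, 7, 11, 13]
  N6 x:[10,26] y:[36,127/3] z:[30,95/2] -> miss, prune
  N7 x:[32,51] y:[85/3,109/3] z:[28,43] -> hit [32,109/3], descend [1, 2, 15, 16]
    N1 x:[32,51] y:[29,91/3] z:[75/2,43] -> miss, prune
    N2 x:[33,44] y:[85/3,34] z:[28,32] -> miss, prune
    N15 x:[35,37] y:[103/3,109/3] z:[35,73/2] -> hit [35,109/3] leaf, test {P1@t=35}
    N16 x:[44,49] y:[35,36] z:[79/2,40] -> miss, prune
  N11 x:[10,33] y:[88/3,107/3] z:[29,93/2] -> hit [88/3,33], descend [8, 10, 17]
    N8 x:[15,20] y:[101/3,107/3] z:[34,36] -> miss, prune
    N10 x:[12,33] y:[98/3,103/3] z:[29,67/2] -> hit [98/3,33] leaf, test {P4(miss), P18(miss)}
    N17 x:[10,20] y:[88/3,98/3] z:[43,93/2] -> miss, prune
  N13 x:[26,51] y:[35,42] z:[33,87/2] -> hit [35,42], descend [3, 5, 12]
    N3 x:[45,51] y:[35,112/3] z:[67/2,41] -> miss, prune
    N5 x:[26,34] y:[115/3,42] z:[33,87/2] -> miss, prune
    N12 x:[29,34] y:[118/3,119/3] z:[40,85/2] -> miss, prune

order=[0, 6, 7, 1, 2, 15, 16, 11, 8, 10, 17, 13, 3, 5, 12]  |boxes|=15  |leaves|=2  hit=P1

== RESULT ==
[0, 6, 7, 1, 2, 15, 16, 11, 8, 10, 17, 13, 3, 5, 12]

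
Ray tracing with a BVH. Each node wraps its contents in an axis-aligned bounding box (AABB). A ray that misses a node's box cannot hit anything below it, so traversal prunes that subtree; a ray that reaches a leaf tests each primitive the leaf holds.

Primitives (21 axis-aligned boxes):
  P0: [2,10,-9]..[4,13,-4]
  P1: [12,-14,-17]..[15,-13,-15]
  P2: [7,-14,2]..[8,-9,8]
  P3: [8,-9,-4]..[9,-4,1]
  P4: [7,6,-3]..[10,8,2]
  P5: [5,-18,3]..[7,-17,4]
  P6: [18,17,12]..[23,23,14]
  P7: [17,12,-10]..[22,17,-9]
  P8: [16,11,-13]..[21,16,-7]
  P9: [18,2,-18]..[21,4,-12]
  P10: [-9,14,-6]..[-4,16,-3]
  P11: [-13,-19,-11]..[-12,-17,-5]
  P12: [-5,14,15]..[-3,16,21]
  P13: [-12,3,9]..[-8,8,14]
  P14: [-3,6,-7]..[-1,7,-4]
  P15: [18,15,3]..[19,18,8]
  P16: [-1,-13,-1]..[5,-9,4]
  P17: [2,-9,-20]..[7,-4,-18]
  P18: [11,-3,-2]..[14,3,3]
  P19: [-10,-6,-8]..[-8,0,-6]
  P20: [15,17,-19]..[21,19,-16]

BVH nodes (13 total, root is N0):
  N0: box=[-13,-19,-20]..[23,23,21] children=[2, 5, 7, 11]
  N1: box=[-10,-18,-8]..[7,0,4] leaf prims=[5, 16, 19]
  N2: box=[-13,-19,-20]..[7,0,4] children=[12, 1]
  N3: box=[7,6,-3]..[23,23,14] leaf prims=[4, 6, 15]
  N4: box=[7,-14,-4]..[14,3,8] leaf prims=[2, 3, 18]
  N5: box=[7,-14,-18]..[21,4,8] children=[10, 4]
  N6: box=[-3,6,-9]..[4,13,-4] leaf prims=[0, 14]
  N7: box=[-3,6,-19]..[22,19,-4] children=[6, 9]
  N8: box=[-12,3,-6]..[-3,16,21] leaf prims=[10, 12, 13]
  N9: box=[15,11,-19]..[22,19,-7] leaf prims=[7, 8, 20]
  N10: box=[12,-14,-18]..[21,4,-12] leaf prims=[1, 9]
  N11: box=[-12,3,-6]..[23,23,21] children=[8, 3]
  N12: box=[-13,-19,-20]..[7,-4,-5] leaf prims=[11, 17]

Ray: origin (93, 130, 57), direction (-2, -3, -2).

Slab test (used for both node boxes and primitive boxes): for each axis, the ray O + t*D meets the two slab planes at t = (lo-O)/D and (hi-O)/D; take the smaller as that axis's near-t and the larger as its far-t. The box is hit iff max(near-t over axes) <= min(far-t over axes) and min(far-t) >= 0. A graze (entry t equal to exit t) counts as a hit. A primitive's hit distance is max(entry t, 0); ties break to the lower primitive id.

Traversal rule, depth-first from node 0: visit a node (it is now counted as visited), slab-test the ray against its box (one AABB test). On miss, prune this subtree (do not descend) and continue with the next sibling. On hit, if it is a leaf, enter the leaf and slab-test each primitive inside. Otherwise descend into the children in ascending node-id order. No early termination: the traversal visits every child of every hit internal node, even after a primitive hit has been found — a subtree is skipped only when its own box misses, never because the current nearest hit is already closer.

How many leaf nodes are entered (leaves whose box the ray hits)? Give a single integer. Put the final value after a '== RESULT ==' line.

Traverse from the root:
N0 x:[35,53] y:[107/3,149/3] z:[18,77/2] -> hit [107/3,77/2], descend [2, 5, 7, 11]
  N2 x:[43,53] y:[130/3,149/3] z:[53/2,77/2] -> miss, prune
  N5 x:[36,43] y:[42,48] z:[49/2,75/2] -> miss, prune
  N7 x:[71/2,48] y:[37,124/3] z:[61/2,38] -> hit [37,38], descend [6, 9]
    N6 x:[89/2,48] y:[39,124/3] z:[61/2,33] -> miss, prune
    N9 x:[71/2,39] y:[37,119/3] z:[32,38] -> hit [37,38] leaf, test {P7(miss), P8(miss), P20@t=37}
  N11 x:[35,105/2] y:[107/3,127/3] z:[18,63/2] -> miss, prune

order=[0, 2, 5, 7, 6, 9, 11]  |boxes|=7  |leaves|=1  hit=P20

== RESULT ==
1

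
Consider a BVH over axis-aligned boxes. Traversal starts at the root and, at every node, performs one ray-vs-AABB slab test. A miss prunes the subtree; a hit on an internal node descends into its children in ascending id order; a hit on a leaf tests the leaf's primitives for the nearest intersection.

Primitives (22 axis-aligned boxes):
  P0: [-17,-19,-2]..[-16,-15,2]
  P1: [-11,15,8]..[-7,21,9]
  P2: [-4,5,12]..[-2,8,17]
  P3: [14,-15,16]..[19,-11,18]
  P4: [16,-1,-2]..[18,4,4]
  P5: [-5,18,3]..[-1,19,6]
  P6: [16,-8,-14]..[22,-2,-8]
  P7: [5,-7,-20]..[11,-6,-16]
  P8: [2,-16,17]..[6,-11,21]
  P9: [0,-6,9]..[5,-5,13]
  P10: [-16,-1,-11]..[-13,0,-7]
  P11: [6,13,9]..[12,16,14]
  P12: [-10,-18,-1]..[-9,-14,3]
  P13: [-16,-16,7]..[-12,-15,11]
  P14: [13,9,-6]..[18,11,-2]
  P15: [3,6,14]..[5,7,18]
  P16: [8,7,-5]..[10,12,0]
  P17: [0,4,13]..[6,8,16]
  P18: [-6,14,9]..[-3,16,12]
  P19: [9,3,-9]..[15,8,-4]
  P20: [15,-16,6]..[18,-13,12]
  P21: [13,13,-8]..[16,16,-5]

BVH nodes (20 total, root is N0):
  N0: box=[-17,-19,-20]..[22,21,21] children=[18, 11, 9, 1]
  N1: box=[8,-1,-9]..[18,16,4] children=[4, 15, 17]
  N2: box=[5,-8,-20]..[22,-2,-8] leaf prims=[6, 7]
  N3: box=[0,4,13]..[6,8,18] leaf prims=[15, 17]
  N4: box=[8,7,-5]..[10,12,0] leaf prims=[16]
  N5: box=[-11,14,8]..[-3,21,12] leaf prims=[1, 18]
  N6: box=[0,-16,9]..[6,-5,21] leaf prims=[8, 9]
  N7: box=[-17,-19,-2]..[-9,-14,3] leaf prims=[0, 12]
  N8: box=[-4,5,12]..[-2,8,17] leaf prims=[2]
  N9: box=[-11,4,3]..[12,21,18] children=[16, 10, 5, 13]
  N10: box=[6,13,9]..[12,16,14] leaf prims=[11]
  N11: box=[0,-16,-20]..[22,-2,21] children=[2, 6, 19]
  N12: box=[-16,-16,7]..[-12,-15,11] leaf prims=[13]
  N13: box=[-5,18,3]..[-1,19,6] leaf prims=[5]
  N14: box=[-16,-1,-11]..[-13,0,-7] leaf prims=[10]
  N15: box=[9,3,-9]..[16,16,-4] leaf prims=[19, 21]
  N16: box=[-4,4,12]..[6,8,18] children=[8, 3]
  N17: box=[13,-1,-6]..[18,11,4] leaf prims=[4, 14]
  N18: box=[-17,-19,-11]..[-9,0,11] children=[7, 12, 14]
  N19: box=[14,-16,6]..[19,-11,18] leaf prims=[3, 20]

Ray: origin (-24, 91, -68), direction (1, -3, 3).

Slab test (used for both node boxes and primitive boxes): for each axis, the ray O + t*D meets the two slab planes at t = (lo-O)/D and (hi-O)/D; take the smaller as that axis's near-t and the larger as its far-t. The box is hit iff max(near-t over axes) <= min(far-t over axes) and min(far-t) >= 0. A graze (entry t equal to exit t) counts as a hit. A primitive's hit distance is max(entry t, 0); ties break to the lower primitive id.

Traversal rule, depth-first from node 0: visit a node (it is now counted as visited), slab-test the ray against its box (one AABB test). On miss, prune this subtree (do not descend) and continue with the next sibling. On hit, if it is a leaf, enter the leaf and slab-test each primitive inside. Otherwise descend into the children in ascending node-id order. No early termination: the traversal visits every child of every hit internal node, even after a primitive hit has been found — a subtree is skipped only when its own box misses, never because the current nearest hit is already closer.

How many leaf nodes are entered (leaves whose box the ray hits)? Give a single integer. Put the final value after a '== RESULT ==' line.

Traverse from the root:
N0 x:[7,46] y:[70/3,110/3] z:[16,89/3] -> hit [70/3,89/3], descend [1, 9, 11, 18]
  N1 x:[32,42] y:[25,92/3] z:[59/3,24] -> miss, prune
  N9 x:[13,36] y:[70/3,29] z:[71/3,86/3] -> hit [71/3,86/3], descend [5, 10, 13, 16]
    N5 x:[13,21] y:[70/3,77/3] z:[76/3,80/3] -> miss, prune
    N10 x:[30,36] y:[25,26] z:[77/3,82/3] -> miss, prune
    N13 x:[19,23] y:[24,73/3] z:[71/3,74/3] -> miss, prune
    N16 x:[20,30] y:[83/3,29] z:[80/3,86/3] -> hit [83/3,86/3], descend [3, 8]
      N3 x:[24,30] y:[83/3,29] z:[27,86/3] -> hit [83/3,86/3] leaf, test {P15@t=28, P17@t=83/3}
      N8 x:[20,22] y:[83/3,86/3] z:[80/3,85/3] -> miss, prune
  N11 x:[24,46] y:[31,107/3] z:[16,89/3] -> miss, prune
  N18 x:[7,15] y:[91/3,110/3] z:[19,79/3] -> miss, prune

11 AABB tests over nodes [0, 1, 9, 5, 10, 13, 16, 3, 8, 11, 18]; 1 leaf entered; closest P17.

== RESULT ==
1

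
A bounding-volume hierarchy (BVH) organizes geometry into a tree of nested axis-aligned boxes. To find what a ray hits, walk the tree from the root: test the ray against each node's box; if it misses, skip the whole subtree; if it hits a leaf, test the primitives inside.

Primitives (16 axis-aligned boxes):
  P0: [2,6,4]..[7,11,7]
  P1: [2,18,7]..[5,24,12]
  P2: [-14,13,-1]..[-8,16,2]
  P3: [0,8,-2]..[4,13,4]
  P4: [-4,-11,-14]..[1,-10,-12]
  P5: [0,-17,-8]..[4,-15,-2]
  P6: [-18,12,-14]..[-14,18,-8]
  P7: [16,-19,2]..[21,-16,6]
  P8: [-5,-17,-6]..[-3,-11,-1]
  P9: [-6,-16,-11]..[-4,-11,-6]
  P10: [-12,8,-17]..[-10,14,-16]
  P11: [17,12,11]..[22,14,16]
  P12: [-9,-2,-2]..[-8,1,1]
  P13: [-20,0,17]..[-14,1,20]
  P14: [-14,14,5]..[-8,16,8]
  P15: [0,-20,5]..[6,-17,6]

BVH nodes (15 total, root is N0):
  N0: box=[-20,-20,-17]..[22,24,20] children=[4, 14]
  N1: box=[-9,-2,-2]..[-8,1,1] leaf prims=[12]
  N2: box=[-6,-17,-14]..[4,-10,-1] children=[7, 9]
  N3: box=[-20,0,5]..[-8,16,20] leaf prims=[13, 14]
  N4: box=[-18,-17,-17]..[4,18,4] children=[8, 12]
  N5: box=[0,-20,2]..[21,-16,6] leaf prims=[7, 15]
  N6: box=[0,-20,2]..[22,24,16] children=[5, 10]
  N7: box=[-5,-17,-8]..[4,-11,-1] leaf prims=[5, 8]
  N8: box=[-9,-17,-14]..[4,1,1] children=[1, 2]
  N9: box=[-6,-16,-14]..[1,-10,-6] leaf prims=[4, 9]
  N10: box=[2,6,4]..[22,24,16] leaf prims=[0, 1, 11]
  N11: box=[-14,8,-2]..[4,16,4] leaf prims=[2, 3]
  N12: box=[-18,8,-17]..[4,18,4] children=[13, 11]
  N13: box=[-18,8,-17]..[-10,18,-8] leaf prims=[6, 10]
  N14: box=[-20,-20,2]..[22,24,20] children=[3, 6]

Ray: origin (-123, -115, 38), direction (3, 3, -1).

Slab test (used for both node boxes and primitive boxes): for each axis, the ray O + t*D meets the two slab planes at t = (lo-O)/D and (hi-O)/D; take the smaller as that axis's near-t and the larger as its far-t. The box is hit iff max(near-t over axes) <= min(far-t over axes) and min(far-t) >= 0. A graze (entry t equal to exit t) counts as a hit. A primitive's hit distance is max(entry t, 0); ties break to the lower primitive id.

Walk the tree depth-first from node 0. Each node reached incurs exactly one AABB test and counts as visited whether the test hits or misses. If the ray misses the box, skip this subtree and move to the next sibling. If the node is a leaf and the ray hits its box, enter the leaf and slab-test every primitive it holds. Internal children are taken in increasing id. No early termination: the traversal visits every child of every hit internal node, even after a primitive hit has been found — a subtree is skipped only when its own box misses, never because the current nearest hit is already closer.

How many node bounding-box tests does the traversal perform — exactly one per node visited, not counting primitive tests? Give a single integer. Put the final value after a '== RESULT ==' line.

Traverse from the root:
N0 x:[103/3,145/3] y:[95/3,139/3] z:[18,55] -> hit [103/3,139/3], descend [4, 14]
  N4 x:[35,127/3] y:[98/3,133/3] z:[34,55] -> hit [35,127/3], descend [8, 12]
    N8 x:[38,127/3] y:[98/3,116/3] z:[37,52] -> hit [38,116/3], descend [1, 2]
      N1 x:[38,115/3] y:[113/3,116/3] z:[37,40] -> hit [38,115/3] leaf, test {P12@t=38}
      N2 x:[39,127/3] y:[98/3,35] z:[39,52] -> miss, prune
    N12 x:[35,127/3] y:[41,133/3] z:[34,55] -> hit [41,127/3], descend [11, 13]
      N11 x:[109/3,127/3] y:[41,131/3] z:[34,40] -> miss, prune
      N13 x:[35,113/3] y:[41,133/3] z:[46,55] -> miss, prune
  N14 x:[103/3,145/3] y:[95/3,139/3] z:[18,36] -> hit [103/3,36], descend [3, 6]
    N3 x:[103/3,115/3] y:[115/3,131/3] z:[18,33] -> miss, prune
    N6 x:[41,145/3] y:[95/3,139/3] z:[22,36] -> miss, prune

order=[0, 4, 8, 1, 2, 12, 11, 13, 14, 3, 6]  |boxes|=11  |leaves|=1  hit=P12

== RESULT ==
11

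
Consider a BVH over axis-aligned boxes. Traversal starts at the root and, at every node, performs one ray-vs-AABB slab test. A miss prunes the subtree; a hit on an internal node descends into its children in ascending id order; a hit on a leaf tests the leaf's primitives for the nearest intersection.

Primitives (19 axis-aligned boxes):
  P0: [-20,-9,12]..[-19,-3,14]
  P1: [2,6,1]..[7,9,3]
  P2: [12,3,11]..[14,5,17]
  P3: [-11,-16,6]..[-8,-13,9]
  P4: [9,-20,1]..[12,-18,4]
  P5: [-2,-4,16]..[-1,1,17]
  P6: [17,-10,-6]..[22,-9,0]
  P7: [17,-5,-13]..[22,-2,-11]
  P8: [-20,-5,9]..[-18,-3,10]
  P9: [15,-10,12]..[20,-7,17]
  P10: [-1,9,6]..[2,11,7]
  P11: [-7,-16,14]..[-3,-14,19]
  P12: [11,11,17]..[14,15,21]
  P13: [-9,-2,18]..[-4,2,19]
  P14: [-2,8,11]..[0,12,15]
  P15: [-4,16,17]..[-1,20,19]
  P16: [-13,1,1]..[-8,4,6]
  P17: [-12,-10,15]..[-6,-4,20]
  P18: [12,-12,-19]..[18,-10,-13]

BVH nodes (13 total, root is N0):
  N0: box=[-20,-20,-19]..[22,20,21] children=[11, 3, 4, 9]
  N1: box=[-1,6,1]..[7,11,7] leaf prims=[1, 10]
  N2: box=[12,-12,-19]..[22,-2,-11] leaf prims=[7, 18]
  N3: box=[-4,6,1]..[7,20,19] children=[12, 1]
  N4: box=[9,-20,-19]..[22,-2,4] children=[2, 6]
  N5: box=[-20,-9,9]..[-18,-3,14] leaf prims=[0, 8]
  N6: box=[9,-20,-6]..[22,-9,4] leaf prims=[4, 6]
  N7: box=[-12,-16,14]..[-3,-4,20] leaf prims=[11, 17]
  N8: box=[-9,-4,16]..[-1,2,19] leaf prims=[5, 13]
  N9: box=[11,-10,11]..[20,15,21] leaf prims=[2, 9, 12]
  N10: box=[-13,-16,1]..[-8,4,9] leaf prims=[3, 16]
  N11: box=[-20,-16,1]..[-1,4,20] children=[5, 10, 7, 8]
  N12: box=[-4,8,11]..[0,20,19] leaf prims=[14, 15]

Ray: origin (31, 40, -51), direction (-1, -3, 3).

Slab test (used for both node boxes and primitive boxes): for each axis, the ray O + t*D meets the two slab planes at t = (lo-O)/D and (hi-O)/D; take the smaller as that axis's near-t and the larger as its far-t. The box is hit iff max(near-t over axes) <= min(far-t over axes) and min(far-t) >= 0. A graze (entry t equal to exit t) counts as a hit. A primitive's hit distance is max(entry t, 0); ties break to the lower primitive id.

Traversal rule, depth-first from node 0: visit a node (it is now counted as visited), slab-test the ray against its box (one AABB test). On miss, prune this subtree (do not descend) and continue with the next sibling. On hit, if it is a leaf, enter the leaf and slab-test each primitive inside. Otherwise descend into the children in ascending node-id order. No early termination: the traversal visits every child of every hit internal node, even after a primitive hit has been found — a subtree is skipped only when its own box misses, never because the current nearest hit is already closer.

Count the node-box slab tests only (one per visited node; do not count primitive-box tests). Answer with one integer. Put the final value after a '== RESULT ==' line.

Trace the traversal:
N0 x:[9,51] y:[20/3,20] z:[32/3,24] -> hit [32/3,20], descend [3, 4, 9, 11]
  N3 x:[24,35] y:[20/3,34/3] z:[52/3,70/3] -> miss, prune
  N4 x:[9,22] y:[14,20] z:[32/3,55/3] -> hit [14,55/3], descend [2, 6]
    N2 x:[9,19] y:[14,52/3] z:[32/3,40/3] -> miss, prune
    N6 x:[9,22] y:[49/3,20] z:[15,55/3] -> hit [49/3,55/3] leaf, test {P4(miss), P6(miss)}
  N9 x:[11,20] y:[25/3,50/3] z:[62/3,24] -> miss, prune
  N11 x:[32,51] y:[12,56/3] z:[52/3,71/3] -> miss, prune

Visited [0, 3, 4, 2, 6, 9, 11]. Tests: 7 box, 1 leaf. Nearest: miss.

== RESULT ==
7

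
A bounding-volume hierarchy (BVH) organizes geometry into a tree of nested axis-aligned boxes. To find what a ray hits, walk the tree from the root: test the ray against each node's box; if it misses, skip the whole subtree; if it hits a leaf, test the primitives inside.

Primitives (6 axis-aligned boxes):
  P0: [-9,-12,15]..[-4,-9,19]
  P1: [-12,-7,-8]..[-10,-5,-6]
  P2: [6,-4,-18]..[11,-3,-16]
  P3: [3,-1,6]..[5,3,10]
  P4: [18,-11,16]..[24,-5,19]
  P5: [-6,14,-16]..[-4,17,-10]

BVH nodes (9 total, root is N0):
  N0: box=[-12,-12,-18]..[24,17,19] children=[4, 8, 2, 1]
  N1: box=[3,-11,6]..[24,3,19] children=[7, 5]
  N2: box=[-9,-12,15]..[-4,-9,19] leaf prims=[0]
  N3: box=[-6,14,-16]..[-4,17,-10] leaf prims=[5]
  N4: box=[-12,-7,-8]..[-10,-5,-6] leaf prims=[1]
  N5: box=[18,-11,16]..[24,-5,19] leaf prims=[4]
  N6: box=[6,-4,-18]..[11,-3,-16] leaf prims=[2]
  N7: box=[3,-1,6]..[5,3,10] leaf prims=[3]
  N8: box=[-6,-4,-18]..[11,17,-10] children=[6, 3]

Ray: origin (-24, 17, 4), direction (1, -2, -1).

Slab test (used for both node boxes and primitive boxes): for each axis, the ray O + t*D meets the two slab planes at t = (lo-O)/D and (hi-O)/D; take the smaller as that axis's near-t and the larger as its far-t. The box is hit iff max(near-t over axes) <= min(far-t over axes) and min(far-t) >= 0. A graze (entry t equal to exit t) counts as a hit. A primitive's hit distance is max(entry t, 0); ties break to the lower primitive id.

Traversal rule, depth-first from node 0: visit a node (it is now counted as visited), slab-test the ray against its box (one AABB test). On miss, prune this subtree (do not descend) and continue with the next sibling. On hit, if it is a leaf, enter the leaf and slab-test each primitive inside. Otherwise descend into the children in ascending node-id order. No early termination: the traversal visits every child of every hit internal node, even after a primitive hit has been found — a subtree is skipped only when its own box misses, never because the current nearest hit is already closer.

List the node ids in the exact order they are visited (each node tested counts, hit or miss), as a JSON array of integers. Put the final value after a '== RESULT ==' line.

Walk:
N0 x:[12,48] y:[0,29/2] z:[-15,22] -> hit [12,29/2], descend [1, 2, 4, 8]
  N1 x:[27,48] y:[7,14] z:[-15,-2] -> miss, prune
  N2 x:[15,20] y:[13,29/2] z:[-15,-11] -> miss, prune
  N4 x:[12,14] y:[11,12] z:[10,12] -> hit [12,12] leaf, test {P1@t=12}
  N8 x:[18,35] y:[0,21/2] z:[14,22] -> miss, prune

Summary -> nodes [0, 1, 2, 4, 8]; box-tests=5; leaf-entries=1; first=P1

== RESULT ==
[0, 1, 2, 4, 8]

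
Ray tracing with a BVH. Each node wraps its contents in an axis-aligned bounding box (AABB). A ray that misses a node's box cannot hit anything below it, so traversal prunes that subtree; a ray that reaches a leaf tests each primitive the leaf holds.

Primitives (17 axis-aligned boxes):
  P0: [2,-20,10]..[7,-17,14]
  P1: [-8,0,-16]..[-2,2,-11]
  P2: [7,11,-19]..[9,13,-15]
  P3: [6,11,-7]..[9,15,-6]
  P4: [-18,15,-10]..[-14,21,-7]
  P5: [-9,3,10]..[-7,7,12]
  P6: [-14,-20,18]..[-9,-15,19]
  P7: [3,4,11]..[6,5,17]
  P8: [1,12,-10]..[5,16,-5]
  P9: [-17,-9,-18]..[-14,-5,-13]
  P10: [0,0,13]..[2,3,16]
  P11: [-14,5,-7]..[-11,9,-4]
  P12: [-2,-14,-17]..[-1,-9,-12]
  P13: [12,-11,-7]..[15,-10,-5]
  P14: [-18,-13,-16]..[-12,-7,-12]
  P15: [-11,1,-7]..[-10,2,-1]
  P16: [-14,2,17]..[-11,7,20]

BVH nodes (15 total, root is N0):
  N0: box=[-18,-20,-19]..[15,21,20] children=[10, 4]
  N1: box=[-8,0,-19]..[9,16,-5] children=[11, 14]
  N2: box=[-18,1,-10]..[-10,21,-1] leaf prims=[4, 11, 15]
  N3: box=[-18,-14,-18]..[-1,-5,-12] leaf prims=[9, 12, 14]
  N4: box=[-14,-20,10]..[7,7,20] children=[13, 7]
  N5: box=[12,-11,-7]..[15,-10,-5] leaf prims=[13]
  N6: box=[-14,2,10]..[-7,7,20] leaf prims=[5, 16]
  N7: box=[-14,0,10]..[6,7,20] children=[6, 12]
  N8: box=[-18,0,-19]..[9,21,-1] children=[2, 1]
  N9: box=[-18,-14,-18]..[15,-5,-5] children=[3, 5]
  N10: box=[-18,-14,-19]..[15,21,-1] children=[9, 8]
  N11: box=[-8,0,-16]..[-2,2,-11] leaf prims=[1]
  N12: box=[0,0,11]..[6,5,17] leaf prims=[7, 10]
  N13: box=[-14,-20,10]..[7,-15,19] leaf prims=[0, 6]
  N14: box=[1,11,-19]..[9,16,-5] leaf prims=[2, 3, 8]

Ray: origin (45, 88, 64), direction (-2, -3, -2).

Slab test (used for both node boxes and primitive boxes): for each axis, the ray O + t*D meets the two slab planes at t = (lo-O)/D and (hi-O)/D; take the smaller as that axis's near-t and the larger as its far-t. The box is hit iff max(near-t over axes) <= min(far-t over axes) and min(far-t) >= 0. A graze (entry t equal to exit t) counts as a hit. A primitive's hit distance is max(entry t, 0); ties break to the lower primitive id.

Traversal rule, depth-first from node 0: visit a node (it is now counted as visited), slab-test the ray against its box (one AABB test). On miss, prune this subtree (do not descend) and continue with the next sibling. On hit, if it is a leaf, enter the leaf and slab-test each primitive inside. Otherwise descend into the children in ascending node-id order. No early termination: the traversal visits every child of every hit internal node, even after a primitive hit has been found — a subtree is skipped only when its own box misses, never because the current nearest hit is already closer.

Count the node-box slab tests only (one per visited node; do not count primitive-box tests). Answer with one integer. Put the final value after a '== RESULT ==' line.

Traverse from the root:
N0 x:[15,63/2] y:[67/3,36] z:[22,83/2] -> hit [67/3,63/2], descend [4, 10]
  N4 x:[19,59/2] y:[27,36] z:[22,27] -> hit [27,27], descend [7, 13]
    N7 x:[39/2,59/2] y:[27,88/3] z:[22,27] -> hit [27,27], descend [6, 12]
      N6 x:[26,59/2] y:[27,86/3] z:[22,27] -> hit [27,27] leaf, test {P5@t=27, P16(miss)}
      N12 x:[39/2,45/2] y:[83/3,88/3] z:[47/2,53/2] -> miss, prune
    N13 x:[19,59/2] y:[103/3,36] z:[45/2,27] -> miss, prune
  N10 x:[15,63/2] y:[67/3,34] z:[65/2,83/2] -> miss, prune

order=[0, 4, 7, 6, 12, 13, 10]  |boxes|=7  |leaves|=1  hit=P5

== RESULT ==
7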